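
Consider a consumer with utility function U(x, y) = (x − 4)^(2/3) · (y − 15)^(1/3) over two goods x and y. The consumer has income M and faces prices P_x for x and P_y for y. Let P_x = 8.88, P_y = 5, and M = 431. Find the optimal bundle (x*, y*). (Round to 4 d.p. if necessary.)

x* = 28.0601, y* = 36.3653

Let x' = x−4, y' = y−15. MRS = 2·y'/x' = P_x/P_y.
After buying the subsistence bundle (4, 15), a share 2/3 of the remaining income goes to x: x* = 4 + 2/3·(M − 4P_x − 15P_y)/P_x.
Discretionary income = 431 − 4·8.88 − 15·5 = 320.48; x* = 4 + 2/3·320.48/8.88 = 28.0601; y* = 15 + 1/3·320.48/5 = 36.3653.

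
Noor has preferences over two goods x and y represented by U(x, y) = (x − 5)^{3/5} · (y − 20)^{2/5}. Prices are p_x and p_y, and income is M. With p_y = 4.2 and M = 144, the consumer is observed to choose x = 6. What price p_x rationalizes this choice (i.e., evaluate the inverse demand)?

This is Cobb-Douglas in (x−5, y−20): tangency gives 0.6·p_y·(y−20) = 0.4·p_x·(x−5).
Substituting into the budget: x* = 5 + 0.6·(M − 5·p_x − 20·p_y)/p_x, and y* = 20 + 0.4·(…)/p_y.
Set x* = 6 in the demand function and solve for p_x: p_x = 9.

p_x = 9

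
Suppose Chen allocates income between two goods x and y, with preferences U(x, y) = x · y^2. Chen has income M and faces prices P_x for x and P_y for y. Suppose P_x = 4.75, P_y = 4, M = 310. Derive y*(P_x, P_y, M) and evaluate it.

y* = 51.6667

Tangency: MRS = (1/2)·y/x = P_x/P_y.
So P_y·y = 2·P_x·x; combined with the budget, a share 1/3 of income goes to x.
Demand: x*(P_x,P_y,M) = 1/3·M/P_x and y* = 2/3·M/P_y.
At P_x=4.75, P_y=4, M=310: y* = 2/3·310/4 = 51.6667.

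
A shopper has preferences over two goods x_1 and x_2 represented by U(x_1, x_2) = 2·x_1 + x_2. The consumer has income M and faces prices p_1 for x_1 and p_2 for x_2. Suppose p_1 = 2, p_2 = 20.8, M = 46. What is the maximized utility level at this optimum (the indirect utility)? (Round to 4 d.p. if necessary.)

V = 46

Linear utility — the consumer picks whichever good has higher MU/price: 2/2 = 1 vs 1/20.8 = 0.0481.
x_1 gives more utility per dollar, so spend all income on x_1: x_1* = M/p_1, x_2* = 0.
Numerically: x_1* = 23, x_2* = 0.
Utility at the optimum: U(23, 0) = 46.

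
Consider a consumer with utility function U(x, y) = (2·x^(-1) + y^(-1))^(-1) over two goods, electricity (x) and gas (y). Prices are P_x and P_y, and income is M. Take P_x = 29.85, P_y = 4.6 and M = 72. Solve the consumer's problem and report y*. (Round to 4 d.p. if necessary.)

y* = 3.4008

MU_x ∝ 2·x^(-2), MU_y ∝ y^(-2), so MRS = 2·(y/x)^(2) = P_x/P_y.
Hence y/x = ((1/2)·P_x/P_y)^(1/(2)), i.e. raised to the 0.5 power.
With the ratio pinned down, the budget gives x* = M/(P_x + P_y·(y/x)) and y* = (y/x)·x*.
Numerically y/x = 1.801268, so x* = 72/(29.85 + 4.6·1.801268) = 1.888 and y* = 1.801268·1.888 = 3.4008.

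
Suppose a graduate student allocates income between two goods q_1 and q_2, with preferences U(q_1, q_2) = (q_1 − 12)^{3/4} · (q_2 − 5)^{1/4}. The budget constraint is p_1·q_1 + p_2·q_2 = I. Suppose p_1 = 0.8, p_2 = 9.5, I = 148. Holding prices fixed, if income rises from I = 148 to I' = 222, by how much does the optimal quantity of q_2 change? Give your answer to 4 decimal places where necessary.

Δq_2* = 1.9474

MRS = 3·(q_2−5)/(q_1−12). Tangency with p_1/p_2 gives q_2−5 = (1/3)·(p_1/p_2)·(q_1−12).
After buying the subsistence bundle (12, 5), a share 0.75 of the remaining income goes to q_1: q_1* = 12 + 0.75·(I − 12p_1 − 5p_2)/p_1.
Discretionary income = 148 − 12·0.8 − 5·9.5 = 90.9; q_2* = 5 + 0.25·90.9/9.5 = 7.3921.
At I' = 222: q_2* = 9.3395. Change: 9.3395 − 7.3921 = 1.9474.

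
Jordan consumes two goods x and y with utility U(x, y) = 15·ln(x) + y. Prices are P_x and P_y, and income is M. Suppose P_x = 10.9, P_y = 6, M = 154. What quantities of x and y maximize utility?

Set MRS = P_x/P_y: (15/x)/1 = P_x/P_y.
So x*(P_x,P_y) = 15·P_y/P_x, independent of income; and y* = (M − 15·P_y)/P_y.
At the given prices: x* = 15·6/10.9 = 8.2569, and y* = 10.6667.

x* = 8.2569, y* = 10.6667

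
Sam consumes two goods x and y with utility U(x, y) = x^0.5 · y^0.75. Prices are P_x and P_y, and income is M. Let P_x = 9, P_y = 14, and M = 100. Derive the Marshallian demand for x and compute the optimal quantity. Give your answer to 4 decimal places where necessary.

Demand: x*(P_x,P_y,M) = 0.4·M/P_x and y* = 0.6·M/P_y.
At P_x=9, P_y=14, M=100: x* = 0.4·100/9 = 4.4444.

x* = 4.4444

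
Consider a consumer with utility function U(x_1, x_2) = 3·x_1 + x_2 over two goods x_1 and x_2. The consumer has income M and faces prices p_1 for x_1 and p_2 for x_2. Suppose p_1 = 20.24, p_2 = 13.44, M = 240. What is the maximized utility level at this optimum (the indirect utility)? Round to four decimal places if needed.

Perfect substitutes: compare marginal utility per dollar. 3/p_1 vs 1/p_2 → 0.1482 vs 0.0744.
x_1 gives more utility per dollar, so spend all income on x_1: x_1* = M/p_1, x_2* = 0.
Numerically: x_1* = 11.8577, x_2* = 0.
Utility at the optimum: U(11.8577, 0) = 35.5731.

V = 35.5731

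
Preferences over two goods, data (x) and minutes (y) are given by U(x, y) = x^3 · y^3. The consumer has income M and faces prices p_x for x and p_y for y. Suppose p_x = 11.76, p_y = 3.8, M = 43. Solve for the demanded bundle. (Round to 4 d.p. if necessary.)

The MRS is y/x. Set MRS = p_x/p_y.
Rearranging, p_y·y = p_x·x. Substituting into the budget gives p_x·x·(1 + 1) = M.
Demand: x*(p_x,p_y,M) = 0.5·M/p_x and y* = 0.5·M/p_y.
At p_x=11.76, p_y=3.8, M=43: x* = 0.5·43/11.76 = 1.8282, y* = 5.6579.

x* = 1.8282, y* = 5.6579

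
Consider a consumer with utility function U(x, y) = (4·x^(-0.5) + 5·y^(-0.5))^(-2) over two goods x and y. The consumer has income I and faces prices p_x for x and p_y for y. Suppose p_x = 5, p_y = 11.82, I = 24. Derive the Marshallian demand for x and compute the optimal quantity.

x* = 1.8855

MU_x ∝ 4·x^(-1.5), MU_y ∝ 5·y^(-1.5), so MRS = (4/5)·(y/x)^(1.5) = p_x/p_y.
Hence y/x = ((5/4)·p_x/p_y)^(1/(1.5)), i.e. raised to the 2/3 power.
With the ratio pinned down, the budget gives x* = I/(p_x + p_y·(y/x)) and y* = (y/x)·x*.
Numerically y/x = 0.653896, so x* = 24/(5 + 11.82·0.653896) = 1.8855.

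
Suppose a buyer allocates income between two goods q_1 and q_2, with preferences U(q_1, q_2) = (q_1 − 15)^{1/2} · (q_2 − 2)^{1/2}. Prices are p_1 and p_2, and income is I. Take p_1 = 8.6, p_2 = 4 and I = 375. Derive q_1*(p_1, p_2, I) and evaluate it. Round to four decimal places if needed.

MRS = (q_2−2)/(q_1−15). Tangency with p_1/p_2 gives q_2−2 = (p_1/p_2)·(q_1−15).
After buying the subsistence bundle (15, 2), a share 0.5 of the remaining income goes to q_1: q_1* = 15 + 0.5·(I − 15p_1 − 2p_2)/p_1.
Discretionary income = 375 − 15·8.6 − 2·4 = 238; q_1* = 15 + 0.5·238/8.6 = 28.8372.

q_1* = 28.8372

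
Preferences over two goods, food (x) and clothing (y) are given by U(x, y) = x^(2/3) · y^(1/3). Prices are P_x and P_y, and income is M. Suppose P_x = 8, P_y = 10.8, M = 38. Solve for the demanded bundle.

Demand: x*(P_x,P_y,M) = 2/3·M/P_x and y* = 1/3·M/P_y.
At P_x=8, P_y=10.8, M=38: x* = 2/3·38/8 = 3.1667, y* = 1.1728.

x* = 3.1667, y* = 1.1728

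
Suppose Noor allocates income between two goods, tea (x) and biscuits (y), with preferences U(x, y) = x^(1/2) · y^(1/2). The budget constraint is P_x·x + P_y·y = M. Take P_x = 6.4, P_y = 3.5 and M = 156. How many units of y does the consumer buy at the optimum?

The MRS is y/x. Set MRS = P_x/P_y.
So 0.5·P_y·y = 0.5·P_x·x; combined with the budget, a share 0.5 of income goes to x.
Demand: x*(P_x,P_y,M) = 0.5·M/P_x and y* = 0.5·M/P_y.
At P_x=6.4, P_y=3.5, M=156: y* = 0.5·156/3.5 = 22.2857.

y* = 22.2857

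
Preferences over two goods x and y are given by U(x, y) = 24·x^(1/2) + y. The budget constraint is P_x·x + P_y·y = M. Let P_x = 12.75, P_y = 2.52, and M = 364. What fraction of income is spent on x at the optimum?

share on x = 0.197

Utility is quasi-linear in y; the FOC for x is 12/√x = P_x/P_y.
Thus x* = (12·P_y/P_x)² — independent of M — with the rest of income spent on y.
Plugging in: x* = (12·2.52/12.75)² = 5.6253, y* = 115.9833.
Expenditure on x: 12.75·5.6253 = 71.7222; share = 0.197.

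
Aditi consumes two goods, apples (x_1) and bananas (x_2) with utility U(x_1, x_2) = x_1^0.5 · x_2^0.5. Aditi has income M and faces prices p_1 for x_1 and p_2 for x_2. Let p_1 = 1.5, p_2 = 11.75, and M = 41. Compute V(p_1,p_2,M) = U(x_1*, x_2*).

Tangency: MRS = x_2/x_1 = p_1/p_2.
So 0.5·p_2·x_2 = 0.5·p_1·x_1; combined with the budget, a share 0.5 of income goes to x_1.
Demand: x_1*(p_1,p_2,M) = 0.5·M/p_1 and x_2* = 0.5·M/p_2.
At p_1=1.5, p_2=11.75, M=41: x_1* = 0.5·41/1.5 = 13.6667, x_2* = 1.7447.
Utility at the optimum: U(13.6667, 1.7447) = 4.883.

V = 4.883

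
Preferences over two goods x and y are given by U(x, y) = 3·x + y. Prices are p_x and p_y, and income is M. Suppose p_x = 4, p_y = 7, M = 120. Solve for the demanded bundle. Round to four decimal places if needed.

x* = 30, y* = 0

Numerically: x* = 30, y* = 0.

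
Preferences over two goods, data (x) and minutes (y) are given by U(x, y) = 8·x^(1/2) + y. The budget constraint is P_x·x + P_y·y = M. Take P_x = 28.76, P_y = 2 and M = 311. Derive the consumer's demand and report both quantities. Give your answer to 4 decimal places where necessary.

x* = 0.0774, y* = 154.3873

Utility is quasi-linear in y; the FOC for x is 4/√x = P_x/P_y.
Solve: √x = 4·P_y/P_x, so x*(P_x,P_y) = (4·P_y/P_x)², and y* = (M − P_x·x*)/P_y.
Plugging in: x* = (4·2/28.76)² = 0.0774, y* = 154.3873.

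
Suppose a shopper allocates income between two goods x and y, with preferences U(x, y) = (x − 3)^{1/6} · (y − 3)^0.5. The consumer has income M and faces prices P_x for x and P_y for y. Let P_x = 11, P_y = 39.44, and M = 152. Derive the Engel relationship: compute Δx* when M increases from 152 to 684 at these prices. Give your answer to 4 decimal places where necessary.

Δx* = 12.0909

MRS = (1/3)·(y−3)/(x−3). Tangency with P_x/P_y gives y−3 = 3·(P_x/P_y)·(x−3).
Substituting into the budget: x* = 3 + 0.25·(M − 3·P_x − 3·P_y)/P_x, and y* = 3 + 0.75·(…)/P_y.
Discretionary income = 152 − 3·11 − 3·39.44 = 0.68; x* = 3 + 0.25·0.68/11 = 3.0155.
At M' = 684: x* = 15.1064. Change: 15.1064 − 3.0155 = 12.0909.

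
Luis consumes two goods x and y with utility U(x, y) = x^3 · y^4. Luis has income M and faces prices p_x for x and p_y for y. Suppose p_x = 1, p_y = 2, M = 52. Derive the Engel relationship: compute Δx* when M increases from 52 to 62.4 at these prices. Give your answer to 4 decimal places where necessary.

Δx* = 4.4571

Demand: x*(p_x,p_y,M) = 3/7·M/p_x and y* = 4/7·M/p_y.
At p_x=1, p_y=2, M=52: x* = 3/7·52/1 = 22.2857.
At M' = 62.4: x* = 26.7429. Change: 26.7429 − 22.2857 = 4.4571.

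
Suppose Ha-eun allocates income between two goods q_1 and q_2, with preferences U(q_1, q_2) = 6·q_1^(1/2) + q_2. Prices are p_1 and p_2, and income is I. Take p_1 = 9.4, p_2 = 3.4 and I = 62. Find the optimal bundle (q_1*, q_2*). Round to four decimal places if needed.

Utility is quasi-linear in q_2; the FOC for q_1 is 3/√q_1 = p_1/p_2.
Solve: √q_1 = 3·p_2/p_1, so q_1*(p_1,p_2) = (3·p_2/p_1)², and q_2* = (I − p_1·q_1*)/p_2.
Plugging in: q_1* = (3·3.4/9.4)² = 1.1775, q_2* = 14.98.

q_1* = 1.1775, q_2* = 14.98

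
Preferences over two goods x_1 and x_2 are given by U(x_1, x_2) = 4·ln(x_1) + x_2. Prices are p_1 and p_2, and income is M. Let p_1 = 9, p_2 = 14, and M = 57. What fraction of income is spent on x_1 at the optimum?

Set MRS = p_1/p_2: (4/x_1)/1 = p_1/p_2.
So x_1*(p_1,p_2) = 4·p_2/p_1, independent of income; and x_2* = (M − 4·p_2)/p_2.
At the given prices: x_1* = 4·14/9 = 6.2222, and x_2* = 0.0714.
Expenditure on x_1: 9·6.2222 = 56; share = 0.9825.

share on x_1 = 0.9825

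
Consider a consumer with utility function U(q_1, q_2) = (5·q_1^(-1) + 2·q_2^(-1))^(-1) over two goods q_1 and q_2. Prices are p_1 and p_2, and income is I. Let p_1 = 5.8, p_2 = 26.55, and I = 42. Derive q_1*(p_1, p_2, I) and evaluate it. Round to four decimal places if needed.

q_1* = 3.0773

From the CES first-order condition, (5/2)·(q_2/q_1)^(2) = p_1/p_2.
Hence q_2/q_1 = ((2/5)·p_1/p_2)^(1/(2)), i.e. raised to the 0.5 power.
Substitute q_2 = (q_2/q_1)·q_1 into the budget: q_1* = I/(p_1 + p_2·(q_2/q_1)).
Numerically q_2/q_1 = 0.295605, so q_1* = 42/(5.8 + 26.55·0.295605) = 3.0773.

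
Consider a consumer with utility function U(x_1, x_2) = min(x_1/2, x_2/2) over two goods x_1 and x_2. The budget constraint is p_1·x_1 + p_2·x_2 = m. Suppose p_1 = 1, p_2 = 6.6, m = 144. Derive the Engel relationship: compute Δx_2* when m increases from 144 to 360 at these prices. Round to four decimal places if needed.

Here 2·1 + 2·6.6 = 15.2, giving x_2* = 18.9474.
At m' = 360: x_2* = 47.3684. Change: 47.3684 − 18.9474 = 28.4211.

Δx_2* = 28.4211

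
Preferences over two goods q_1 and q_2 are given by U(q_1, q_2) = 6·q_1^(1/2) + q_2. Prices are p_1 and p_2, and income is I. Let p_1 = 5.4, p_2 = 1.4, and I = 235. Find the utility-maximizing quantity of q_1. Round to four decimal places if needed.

q_1* = 0.6049

Utility is quasi-linear in q_2; the FOC for q_1 is 3/√q_1 = p_1/p_2.
Solve: √q_1 = 3·p_2/p_1, so q_1*(p_1,p_2) = (3·p_2/p_1)², and q_2* = (I − p_1·q_1*)/p_2.
Plugging in: q_1* = (3·1.4/5.4)² = 0.6049.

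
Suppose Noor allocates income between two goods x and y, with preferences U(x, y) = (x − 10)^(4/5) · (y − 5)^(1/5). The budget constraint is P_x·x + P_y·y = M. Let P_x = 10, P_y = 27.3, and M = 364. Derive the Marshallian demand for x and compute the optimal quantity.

MRS = 4·(y−5)/(x−10). Tangency with P_x/P_y gives y−5 = (1/4)·(P_x/P_y)·(x−10).
Substituting into the budget: x* = 10 + 0.8·(M − 10·P_x − 5·P_y)/P_x, and y* = 5 + 0.2·(…)/P_y.
Discretionary income = 364 − 10·10 − 5·27.3 = 127.5; x* = 10 + 0.8·127.5/10 = 20.2.

x* = 20.2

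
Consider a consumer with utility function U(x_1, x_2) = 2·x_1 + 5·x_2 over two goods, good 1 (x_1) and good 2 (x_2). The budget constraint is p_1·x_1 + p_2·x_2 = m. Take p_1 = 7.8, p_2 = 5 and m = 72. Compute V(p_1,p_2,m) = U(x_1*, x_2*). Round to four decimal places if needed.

Linear utility — the consumer picks whichever good has higher MU/price: 2/7.8 = 0.2564 vs 5/5 = 1.
x_2 gives more utility per dollar, so spend all income on x_2: x_2* = m/p_2, x_1* = 0.
Numerically: x_1* = 0, x_2* = 14.4.
Utility at the optimum: U(0, 14.4) = 72.

V = 72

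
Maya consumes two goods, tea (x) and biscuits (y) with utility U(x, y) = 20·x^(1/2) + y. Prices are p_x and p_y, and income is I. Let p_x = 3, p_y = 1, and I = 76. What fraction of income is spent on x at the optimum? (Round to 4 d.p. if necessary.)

share on x = 0.4386

Set MRS = p_x/p_y: 10·x^(−1/2) = p_x/p_y.
Thus x* = (10·p_y/p_x)² — independent of I — with the rest of income spent on y.
Plugging in: x* = (10·1/3)² = 11.1111, y* = 42.6667.
Expenditure on x: 3·11.1111 = 33.3333; share = 0.4386.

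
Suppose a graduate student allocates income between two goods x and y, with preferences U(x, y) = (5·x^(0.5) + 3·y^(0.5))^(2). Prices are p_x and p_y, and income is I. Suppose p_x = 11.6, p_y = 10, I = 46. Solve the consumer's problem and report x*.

x* = 2.7973

MRS = MU_x/MU_y = (5/3)·(y/x)^(0.5). Set equal to p_x/p_y.
Solve for the ratio: y/x = [(3/5)·p_x/p_y]^(2).
With the ratio pinned down, the budget gives x* = I/(p_x + p_y·(y/x)) and y* = (y/x)·x*.
Numerically y/x = 0.484416, so x* = 46/(11.6 + 10·0.484416) = 2.7973.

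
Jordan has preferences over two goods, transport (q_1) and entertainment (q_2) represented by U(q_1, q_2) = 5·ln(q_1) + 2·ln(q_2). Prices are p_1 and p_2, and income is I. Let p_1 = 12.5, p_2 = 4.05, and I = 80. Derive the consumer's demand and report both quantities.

q_1* = 4.5714, q_2* = 5.6437

Tangency: MRS = (5/2)·q_2/q_1 = p_1/p_2.
So 5·p_2·q_2 = 2·p_1·q_1; combined with the budget, a share 5/7 of income goes to q_1.
Demand: q_1*(p_1,p_2,I) = 5/7·I/p_1 and q_2* = 2/7·I/p_2.
At p_1=12.5, p_2=4.05, I=80: q_1* = 5/7·80/12.5 = 4.5714, q_2* = 5.6437.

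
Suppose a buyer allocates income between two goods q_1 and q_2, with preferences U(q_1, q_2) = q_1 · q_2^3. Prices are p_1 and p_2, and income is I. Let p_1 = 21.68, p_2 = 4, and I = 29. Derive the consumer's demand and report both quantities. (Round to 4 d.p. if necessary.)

MU_q_1/MU_q_2 = (q_2)/(3·q_1); tangency sets this equal to p_1/p_2.
Rearranging, p_2·q_2 = 3·p_1·q_1. Substituting into the budget gives p_1·q_1·(1 + 3) = I.
Demand: q_1*(p_1,p_2,I) = 0.25·I/p_1 and q_2* = 0.75·I/p_2.
At p_1=21.68, p_2=4, I=29: q_1* = 0.25·29/21.68 = 0.3344, q_2* = 5.4375.

q_1* = 0.3344, q_2* = 5.4375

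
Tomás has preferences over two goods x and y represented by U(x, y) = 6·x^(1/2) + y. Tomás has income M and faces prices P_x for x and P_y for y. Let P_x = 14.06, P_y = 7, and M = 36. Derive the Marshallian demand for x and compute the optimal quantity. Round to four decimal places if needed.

MU_x = 3/√x, MU_y = 1. Tangency: 3/√x = P_x/P_y.
Thus x* = (3·P_y/P_x)² — independent of M — with the rest of income spent on y.
Plugging in: x* = (3·7/14.06)² = 2.2308.

x* = 2.2308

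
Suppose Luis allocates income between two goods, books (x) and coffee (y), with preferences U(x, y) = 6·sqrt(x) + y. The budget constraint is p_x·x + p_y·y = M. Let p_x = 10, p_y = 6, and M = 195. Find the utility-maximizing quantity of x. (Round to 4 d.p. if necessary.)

MU_x = 3/√x, MU_y = 1. Tangency: 3/√x = p_x/p_y.
Solve: √x = 3·p_y/p_x, so x*(p_x,p_y) = (3·p_y/p_x)², and y* = (M − p_x·x*)/p_y.
Plugging in: x* = (3·6/10)² = 3.24.

x* = 3.24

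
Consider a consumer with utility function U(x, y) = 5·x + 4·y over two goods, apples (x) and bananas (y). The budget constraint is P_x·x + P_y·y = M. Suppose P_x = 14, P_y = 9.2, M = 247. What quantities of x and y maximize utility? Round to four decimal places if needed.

Perfect substitutes: compare marginal utility per dollar. 5/P_x vs 4/P_y → 0.3571 vs 0.4348.
y gives more utility per dollar, so spend all income on y: y* = M/P_y, x* = 0.
Numerically: x* = 0, y* = 26.8478.

x* = 0, y* = 26.8478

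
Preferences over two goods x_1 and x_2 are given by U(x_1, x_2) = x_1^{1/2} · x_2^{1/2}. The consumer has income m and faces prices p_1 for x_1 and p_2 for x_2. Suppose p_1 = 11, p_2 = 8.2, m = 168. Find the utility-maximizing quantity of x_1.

The MRS is x_2/x_1. Set MRS = p_1/p_2.
So 0.5·p_2·x_2 = 0.5·p_1·x_1; combined with the budget, a share 0.5 of income goes to x_1.
Demand: x_1*(p_1,p_2,m) = 0.5·m/p_1 and x_2* = 0.5·m/p_2.
At p_1=11, p_2=8.2, m=168: x_1* = 0.5·168/11 = 7.6364.

x_1* = 7.6364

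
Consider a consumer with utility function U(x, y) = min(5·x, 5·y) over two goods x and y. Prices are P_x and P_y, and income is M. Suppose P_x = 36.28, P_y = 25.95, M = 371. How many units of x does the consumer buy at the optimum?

x* = 5.9618

Leontief preferences: the optimum is at the kink where x/5 = y/5, i.e. y = x.
Budget: P_x·x + P_y·x = M, so (5·P_x + 5·P_y)·x = 5·M.
Demand: x*(P_x,P_y,M) = 5·M/(5·P_x + 5·P_y), y* = 5·M/(5·P_x + 5·P_y).
Here 5·36.28 + 5·25.95 = 311.15, giving x* = 5.9618.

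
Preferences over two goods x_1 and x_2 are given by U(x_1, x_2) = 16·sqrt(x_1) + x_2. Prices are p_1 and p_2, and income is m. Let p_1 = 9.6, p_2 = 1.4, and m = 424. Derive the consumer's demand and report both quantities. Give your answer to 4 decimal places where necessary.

Set MRS = p_1/p_2: 8·x_1^(−1/2) = p_1/p_2.
Solve: √x_1 = 8·p_2/p_1, so x_1*(p_1,p_2) = (8·p_2/p_1)², and x_2* = (m − p_1·x_1*)/p_2.
Plugging in: x_1* = (8·1.4/9.6)² = 1.3611, x_2* = 293.5238.

x_1* = 1.3611, x_2* = 293.5238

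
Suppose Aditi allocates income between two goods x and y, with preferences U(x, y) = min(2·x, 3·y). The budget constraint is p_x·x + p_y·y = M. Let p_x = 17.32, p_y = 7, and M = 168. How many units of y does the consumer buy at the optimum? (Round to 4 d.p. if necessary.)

y* = 5.094

With perfect complements, no substitution: consume in ratio x:y = 3:2.
Budget: p_x·x + p_y·(2/3)·x = M, so (3·p_x + 2·p_y)·x = 3·M.
Demand: x*(p_x,p_y,M) = 3·M/(3·p_x + 2·p_y), y* = 2·M/(3·p_x + 2·p_y).
Here 3·17.32 + 2·7 = 65.96, giving y* = 5.094.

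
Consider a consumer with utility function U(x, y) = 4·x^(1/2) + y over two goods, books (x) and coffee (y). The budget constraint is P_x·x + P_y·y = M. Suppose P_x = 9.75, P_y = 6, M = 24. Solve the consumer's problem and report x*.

x* = 1.5148

Plugging in: x* = (2·6/9.75)² = 1.5148.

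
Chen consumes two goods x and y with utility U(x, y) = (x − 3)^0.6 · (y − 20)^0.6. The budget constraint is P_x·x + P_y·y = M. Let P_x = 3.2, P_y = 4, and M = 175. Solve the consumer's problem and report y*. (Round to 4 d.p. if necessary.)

y* = 30.675

This is Cobb-Douglas in (x−3, y−20): tangency gives 0.6·P_y·(y−20) = 0.6·P_x·(x−3).
Substituting into the budget: x* = 3 + 0.5·(M − 3·P_x − 20·P_y)/P_x, and y* = 20 + 0.5·(…)/P_y.
Discretionary income = 175 − 3·3.2 − 20·4 = 85.4; y* = 20 + 0.5·85.4/4 = 30.675.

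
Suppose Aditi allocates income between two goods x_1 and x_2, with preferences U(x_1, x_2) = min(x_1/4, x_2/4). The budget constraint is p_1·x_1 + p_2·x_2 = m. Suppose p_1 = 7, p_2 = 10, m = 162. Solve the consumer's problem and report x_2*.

x_2* = 9.5294

With perfect complements, no substitution: consume in ratio x_1:x_2 = 4:4.
Budget: p_1·x_1 + p_2·x_1 = m, so (4·p_1 + 4·p_2)·x_1 = 4·m.
Demand: x_1*(p_1,p_2,m) = 4·m/(4·p_1 + 4·p_2), x_2* = 4·m/(4·p_1 + 4·p_2).
Here 4·7 + 4·10 = 68, giving x_2* = 9.5294.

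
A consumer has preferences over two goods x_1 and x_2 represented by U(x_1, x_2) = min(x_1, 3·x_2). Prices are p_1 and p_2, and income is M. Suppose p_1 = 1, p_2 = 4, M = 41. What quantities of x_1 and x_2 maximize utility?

With perfect complements, no substitution: consume in ratio x_1:x_2 = 3:1.
Budget: p_1·x_1 + p_2·(1/3)·x_1 = M, so (3·p_1 + p_2)·x_1 = 3·M.
Demand: x_1*(p_1,p_2,M) = 3·M/(3·p_1 + p_2), x_2* = M/(3·p_1 + p_2).
Here 3·1 + 4 = 7, giving x_1* = 17.5714 and x_2* = 5.8571.

x_1* = 17.5714, x_2* = 5.8571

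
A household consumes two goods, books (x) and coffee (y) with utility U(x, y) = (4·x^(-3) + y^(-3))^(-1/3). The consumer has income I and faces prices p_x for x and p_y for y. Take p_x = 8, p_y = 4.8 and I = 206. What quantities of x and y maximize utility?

x* = 17.3745, y* = 13.9592

Substitute y = (y/x)·x into the budget: x* = I/(p_x + p_y·(y/x)).
Numerically y/x = 0.803428, so x* = 206/(8 + 4.8·0.803428) = 17.3745 and y* = 0.803428·17.3745 = 13.9592.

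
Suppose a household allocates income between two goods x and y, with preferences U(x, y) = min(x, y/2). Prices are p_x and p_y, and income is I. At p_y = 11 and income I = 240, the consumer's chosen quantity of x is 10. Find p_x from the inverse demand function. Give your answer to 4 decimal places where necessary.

p_x = 2

With perfect complements, no substitution: consume in ratio x:y = 1:2.
Budget: p_x·x + p_y·2·x = I, so (p_x + 2·p_y)·x = I.
Demand: x*(p_x,p_y,I) = I/(p_x + 2·p_y), y* = 2·I/(p_x + 2·p_y).
Set x* = 10 in the demand function and solve for p_x: p_x = 2.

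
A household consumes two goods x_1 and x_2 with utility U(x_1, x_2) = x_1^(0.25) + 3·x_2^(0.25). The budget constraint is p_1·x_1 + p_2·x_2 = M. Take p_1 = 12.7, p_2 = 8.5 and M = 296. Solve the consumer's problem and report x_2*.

x_2* = 28.9673

Substitute x_2 = (x_2/x_1)·x_1 into the budget: x_1* = M/(p_1 + p_2·(x_2/x_1)).
Numerically x_2/x_1 = 7.390516, so x_1* = 296/(12.7 + 8.5·7.390516) = 3.9195 and x_2* = 7.390516·3.9195 = 28.9673.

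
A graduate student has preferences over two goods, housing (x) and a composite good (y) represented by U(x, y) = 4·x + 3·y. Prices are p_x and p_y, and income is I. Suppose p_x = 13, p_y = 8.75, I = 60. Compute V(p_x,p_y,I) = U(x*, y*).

V = 20.5714

Linear utility — the consumer picks whichever good has higher MU/price: 4/13 = 0.3077 vs 3/8.75 = 0.3429.
y gives more utility per dollar, so spend all income on y: y* = I/p_y, x* = 0.
Numerically: x* = 0, y* = 6.8571.
Utility at the optimum: U(0, 6.8571) = 20.5714.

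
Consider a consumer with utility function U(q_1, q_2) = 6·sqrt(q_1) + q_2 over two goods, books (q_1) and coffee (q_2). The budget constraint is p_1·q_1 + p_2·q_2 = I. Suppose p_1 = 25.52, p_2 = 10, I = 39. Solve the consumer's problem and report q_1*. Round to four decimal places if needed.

q_1* = 1.3819

Utility is quasi-linear in q_2; the FOC for q_1 is 3/√q_1 = p_1/p_2.
Thus q_1* = (3·p_2/p_1)² — independent of I — with the rest of income spent on q_2.
Plugging in: q_1* = (3·10/25.52)² = 1.3819.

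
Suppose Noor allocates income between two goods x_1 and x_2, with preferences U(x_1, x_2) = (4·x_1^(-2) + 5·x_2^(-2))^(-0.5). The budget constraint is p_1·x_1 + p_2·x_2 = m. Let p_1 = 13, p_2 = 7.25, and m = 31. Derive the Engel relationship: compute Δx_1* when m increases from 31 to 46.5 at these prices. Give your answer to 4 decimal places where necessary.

Substitute x_2 = (x_2/x_1)·x_1 into the budget: x_1* = m/(p_1 + p_2·(x_2/x_1)).
Numerically x_2/x_1 = 1.308695, so x_1* = 31/(13 + 7.25·1.308695) = 1.3785.
At m' = 46.5: x_1* = 2.0678. Change: 2.0678 − 1.3785 = 0.6893.

Δx_1* = 0.6893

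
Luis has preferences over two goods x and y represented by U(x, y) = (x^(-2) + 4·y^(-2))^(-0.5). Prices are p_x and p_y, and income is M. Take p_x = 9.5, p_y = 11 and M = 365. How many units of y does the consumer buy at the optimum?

y* = 21.1174

MU_x ∝ x^(-3), MU_y ∝ 4·y^(-3), so MRS = (1/4)·(y/x)^(3) = p_x/p_y.
Hence y/x = (4·p_x/p_y)^(1/(3)), i.e. raised to the 1/3 power.
With the ratio pinned down, the budget gives x* = M/(p_x + p_y·(y/x)) and y* = (y/x)·x*.
Numerically y/x = 1.511693, so x* = 365/(9.5 + 11·1.511693) = 13.9694 and y* = 1.511693·13.9694 = 21.1174.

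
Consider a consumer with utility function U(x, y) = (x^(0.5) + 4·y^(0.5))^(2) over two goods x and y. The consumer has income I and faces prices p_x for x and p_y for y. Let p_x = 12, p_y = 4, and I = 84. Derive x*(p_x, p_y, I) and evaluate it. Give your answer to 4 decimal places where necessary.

MRS = MU_x/MU_y = (1/4)·(y/x)^(0.5). Set equal to p_x/p_y.
Hence y/x = (4·p_x/p_y)^(1/(0.5)), i.e. raised to the 2 power.
Substitute y = (y/x)·x into the budget: x* = I/(p_x + p_y·(y/x)).
Numerically y/x = 144, so x* = 84/(12 + 4·144) = 0.1429.

x* = 0.1429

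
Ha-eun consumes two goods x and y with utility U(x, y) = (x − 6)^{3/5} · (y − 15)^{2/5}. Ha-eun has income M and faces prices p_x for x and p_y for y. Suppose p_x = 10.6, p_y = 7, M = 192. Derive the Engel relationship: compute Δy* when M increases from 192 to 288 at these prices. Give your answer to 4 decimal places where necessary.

Δy* = 5.4857

This is Cobb-Douglas in (x−6, y−15): tangency gives 0.6·p_y·(y−15) = 0.4·p_x·(x−6).
After buying the subsistence bundle (6, 15), a share 0.6 of the remaining income goes to x: x* = 6 + 0.6·(M − 6p_x − 15p_y)/p_x.
Discretionary income = 192 − 6·10.6 − 15·7 = 23.4; y* = 15 + 0.4·23.4/7 = 16.3371.
At M' = 288: y* = 21.8229. Change: 21.8229 − 16.3371 = 5.4857.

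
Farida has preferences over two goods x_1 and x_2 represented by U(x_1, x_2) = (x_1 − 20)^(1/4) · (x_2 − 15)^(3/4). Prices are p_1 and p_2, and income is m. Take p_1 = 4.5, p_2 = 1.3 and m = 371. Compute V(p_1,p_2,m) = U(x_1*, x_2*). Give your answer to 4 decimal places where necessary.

After buying the subsistence bundle (20, 15), a share 0.25 of the remaining income goes to x_1: x_1* = 20 + 0.25·(m − 20p_1 − 15p_2)/p_1.
Discretionary income = 371 − 20·4.5 − 15·1.3 = 261.5; x_1* = 20 + 0.25·261.5/4.5 = 34.5278; x_2* = 15 + 0.75·261.5/1.3 = 165.8654.
Utility at the optimum: U(34.5278, 165.8654) = 84.0412.

V = 84.0412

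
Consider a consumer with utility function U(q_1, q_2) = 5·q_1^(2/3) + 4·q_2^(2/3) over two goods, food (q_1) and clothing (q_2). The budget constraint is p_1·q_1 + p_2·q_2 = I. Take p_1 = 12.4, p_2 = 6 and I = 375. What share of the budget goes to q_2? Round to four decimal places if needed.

share on q_2 = 0.6862

From the CES first-order condition, (5/4)·(q_2/q_1)^(1/3) = p_1/p_2.
Solve for the ratio: q_2/q_1 = [(4/5)·p_1/p_2]^(3).
Substitute q_2 = (q_2/q_1)·q_1 into the budget: q_1* = I/(p_1 + p_2·(q_2/q_1)).
Numerically q_2/q_1 = 4.519405, so q_1* = 375/(12.4 + 6·4.519405) = 9.4897 and q_2* = 4.519405·9.4897 = 42.8879.
Expenditure on q_2: 6·42.8879 = 257.3274; share = 0.6862.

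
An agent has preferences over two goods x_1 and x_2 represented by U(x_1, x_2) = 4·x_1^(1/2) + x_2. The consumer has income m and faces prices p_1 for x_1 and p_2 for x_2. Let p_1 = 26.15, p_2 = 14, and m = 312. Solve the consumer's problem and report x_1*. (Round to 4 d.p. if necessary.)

x_1* = 1.1465

Utility is quasi-linear in x_2; the FOC for x_1 is 2/√x_1 = p_1/p_2.
Thus x_1* = (2·p_2/p_1)² — independent of m — with the rest of income spent on x_2.
Plugging in: x_1* = (2·14/26.15)² = 1.1465.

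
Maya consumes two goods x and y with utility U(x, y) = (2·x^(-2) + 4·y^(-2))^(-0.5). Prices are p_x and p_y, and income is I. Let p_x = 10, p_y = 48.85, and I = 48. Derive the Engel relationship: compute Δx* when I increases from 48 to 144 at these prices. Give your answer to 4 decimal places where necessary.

Substitute y = (y/x)·x into the budget: x* = I/(p_x + p_y·(y/x)).
Numerically y/x = 0.742543, so x* = 48/(10 + 48.85·0.742543) = 1.0373.
At I' = 144: x* = 3.1119. Change: 3.1119 − 1.0373 = 2.0746.

Δx* = 2.0746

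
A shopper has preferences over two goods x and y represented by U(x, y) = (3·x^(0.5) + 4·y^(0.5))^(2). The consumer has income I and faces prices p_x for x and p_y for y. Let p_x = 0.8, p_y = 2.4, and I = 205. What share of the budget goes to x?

MRS = MU_x/MU_y = (3/4)·(y/x)^(0.5). Set equal to p_x/p_y.
Solve for the ratio: y/x = [(4/3)·p_x/p_y]^(2).
With the ratio pinned down, the budget gives x* = I/(p_x + p_y·(y/x)) and y* = (y/x)·x*.
Numerically y/x = 0.197531, so x* = 205/(0.8 + 2.4·0.197531) = 160.9012 and y* = 0.197531·160.9012 = 31.7829.
Expenditure on x: 0.8·160.9012 = 128.7209; share = 0.6279.

share on x = 0.6279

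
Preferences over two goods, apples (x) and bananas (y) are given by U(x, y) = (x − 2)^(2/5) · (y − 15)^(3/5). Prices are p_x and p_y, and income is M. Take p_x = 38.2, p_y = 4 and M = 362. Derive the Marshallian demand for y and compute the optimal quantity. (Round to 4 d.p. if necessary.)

y* = 48.84

Let x' = x−2, y' = y−15. MRS = (2/3)·y'/x' = p_x/p_y.
After buying the subsistence bundle (2, 15), a share 0.4 of the remaining income goes to x: x* = 2 + 0.4·(M − 2p_x − 15p_y)/p_x.
Discretionary income = 362 − 2·38.2 − 15·4 = 225.6; y* = 15 + 0.6·225.6/4 = 48.84.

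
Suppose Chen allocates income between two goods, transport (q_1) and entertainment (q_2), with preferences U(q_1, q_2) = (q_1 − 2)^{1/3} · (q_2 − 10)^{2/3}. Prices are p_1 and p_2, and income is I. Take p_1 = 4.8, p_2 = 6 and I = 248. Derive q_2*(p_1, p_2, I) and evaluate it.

q_2* = 29.8222

Let q_1' = q_1−2, q_2' = q_2−10. MRS = (1/2)·q_2'/q_1' = p_1/p_2.
Substituting into the budget: q_1* = 2 + 1/3·(I − 2·p_1 − 10·p_2)/p_1, and q_2* = 10 + 2/3·(…)/p_2.
Discretionary income = 248 − 2·4.8 − 10·6 = 178.4; q_2* = 10 + 2/3·178.4/6 = 29.8222.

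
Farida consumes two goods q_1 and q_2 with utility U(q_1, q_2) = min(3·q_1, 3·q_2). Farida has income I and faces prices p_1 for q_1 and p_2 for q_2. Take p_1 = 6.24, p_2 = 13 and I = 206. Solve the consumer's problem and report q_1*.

With perfect complements, no substitution: consume in ratio q_1:q_2 = 3:3.
Budget: p_1·q_1 + p_2·q_1 = I, so (3·p_1 + 3·p_2)·q_1 = 3·I.
Demand: q_1*(p_1,p_2,I) = 3·I/(3·p_1 + 3·p_2), q_2* = 3·I/(3·p_1 + 3·p_2).
Here 3·6.24 + 3·13 = 57.72, giving q_1* = 10.7069.

q_1* = 10.7069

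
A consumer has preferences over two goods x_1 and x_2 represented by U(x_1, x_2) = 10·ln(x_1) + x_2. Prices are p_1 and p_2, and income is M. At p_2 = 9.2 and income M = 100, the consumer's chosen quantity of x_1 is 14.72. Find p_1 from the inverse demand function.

MU_x_1 = 10/x_1, MU_x_2 = 1. Tangency: 10/x_1 = p_1/p_2.
So x_1*(p_1,p_2) = 10·p_2/p_1, independent of income; and x_2* = (M − 10·p_2)/p_2.
Set x_1* = 14.72 in the demand function and solve for p_1: p_1 = 6.25.

p_1 = 6.25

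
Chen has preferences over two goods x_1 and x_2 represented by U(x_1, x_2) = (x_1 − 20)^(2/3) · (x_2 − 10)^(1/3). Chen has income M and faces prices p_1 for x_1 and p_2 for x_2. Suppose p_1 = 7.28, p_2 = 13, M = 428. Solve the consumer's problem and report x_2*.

x_2* = 13.9077

MRS = 2·(x_2−10)/(x_1−20). Tangency with p_1/p_2 gives x_2−10 = (1/2)·(p_1/p_2)·(x_1−20).
After buying the subsistence bundle (20, 10), a share 2/3 of the remaining income goes to x_1: x_1* = 20 + 2/3·(M − 20p_1 − 10p_2)/p_1.
Discretionary income = 428 − 20·7.28 − 10·13 = 152.4; x_2* = 10 + 1/3·152.4/13 = 13.9077.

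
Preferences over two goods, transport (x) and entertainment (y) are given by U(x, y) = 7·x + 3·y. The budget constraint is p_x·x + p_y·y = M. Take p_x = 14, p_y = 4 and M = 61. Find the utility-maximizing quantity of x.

y gives more utility per dollar, so spend all income on y: y* = M/p_y, x* = 0.
Numerically: x* = 0, y* = 15.25.

x* = 0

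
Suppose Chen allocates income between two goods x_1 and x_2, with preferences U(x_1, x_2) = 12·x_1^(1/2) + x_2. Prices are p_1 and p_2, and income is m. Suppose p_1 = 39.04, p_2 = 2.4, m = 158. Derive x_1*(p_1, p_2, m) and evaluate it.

MU_x_1 = 6/√x_1, MU_x_2 = 1. Tangency: 6/√x_1 = p_1/p_2.
Thus x_1* = (6·p_2/p_1)² — independent of m — with the rest of income spent on x_2.
Plugging in: x_1* = (6·2.4/39.04)² = 0.1361.

x_1* = 0.1361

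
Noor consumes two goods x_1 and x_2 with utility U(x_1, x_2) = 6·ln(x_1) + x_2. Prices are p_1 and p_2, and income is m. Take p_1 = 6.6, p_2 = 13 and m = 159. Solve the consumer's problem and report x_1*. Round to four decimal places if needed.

MU_x_1 = 6/x_1, MU_x_2 = 1. Tangency: 6/x_1 = p_1/p_2.
So x_1*(p_1,p_2) = 6·p_2/p_1, independent of income; and x_2* = (m − 6·p_2)/p_2.
At the given prices: x_1* = 6·13/6.6 = 11.8182.

x_1* = 11.8182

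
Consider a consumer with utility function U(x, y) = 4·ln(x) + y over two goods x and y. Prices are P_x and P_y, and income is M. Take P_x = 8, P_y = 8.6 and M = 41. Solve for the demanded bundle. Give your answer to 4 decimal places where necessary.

Set MRS = P_x/P_y: (4/x)/1 = P_x/P_y.
So x*(P_x,P_y) = 4·P_y/P_x, independent of income; and y* = (M − 4·P_y)/P_y.
At the given prices: x* = 4·8.6/8 = 4.3, and y* = 0.7674.

x* = 4.3, y* = 0.7674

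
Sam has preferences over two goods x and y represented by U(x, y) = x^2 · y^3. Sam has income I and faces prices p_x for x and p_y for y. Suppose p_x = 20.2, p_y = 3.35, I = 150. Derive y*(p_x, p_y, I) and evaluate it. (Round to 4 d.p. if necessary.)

y* = 26.8657

MU_x/MU_y = (2·y)/(3·x); tangency sets this equal to p_x/p_y.
So 2·p_y·y = 3·p_x·x; combined with the budget, a share 0.4 of income goes to x.
Demand: x*(p_x,p_y,I) = 0.4·I/p_x and y* = 0.6·I/p_y.
At p_x=20.2, p_y=3.35, I=150: y* = 0.6·150/3.35 = 26.8657.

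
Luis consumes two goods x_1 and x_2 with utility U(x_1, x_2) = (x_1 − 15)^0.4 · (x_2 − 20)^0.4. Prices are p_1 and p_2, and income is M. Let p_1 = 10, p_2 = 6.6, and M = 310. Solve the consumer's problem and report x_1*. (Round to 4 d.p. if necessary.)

x_1* = 16.4

Let x_1' = x_1−15, x_2' = x_2−20. MRS = x_2'/x_1' = p_1/p_2.
Substituting into the budget: x_1* = 15 + 0.5·(M − 15·p_1 − 20·p_2)/p_1, and x_2* = 20 + 0.5·(…)/p_2.
Discretionary income = 310 − 15·10 − 20·6.6 = 28; x_1* = 15 + 0.5·28/10 = 16.4.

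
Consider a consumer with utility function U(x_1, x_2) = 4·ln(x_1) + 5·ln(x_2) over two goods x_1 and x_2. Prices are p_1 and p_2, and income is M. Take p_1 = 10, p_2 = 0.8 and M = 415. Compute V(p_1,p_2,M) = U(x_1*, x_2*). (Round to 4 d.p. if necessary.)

V = 39.9772

MU_x_1/MU_x_2 = (4·x_2)/(5·x_1); tangency sets this equal to p_1/p_2.
So 4·p_2·x_2 = 5·p_1·x_1; combined with the budget, a share 4/9 of income goes to x_1.
Demand: x_1*(p_1,p_2,M) = 4/9·M/p_1 and x_2* = 5/9·M/p_2.
At p_1=10, p_2=0.8, M=415: x_1* = 4/9·415/10 = 18.4444, x_2* = 288.1944.
Utility at the optimum: U(18.4444, 288.1944) = 39.9772.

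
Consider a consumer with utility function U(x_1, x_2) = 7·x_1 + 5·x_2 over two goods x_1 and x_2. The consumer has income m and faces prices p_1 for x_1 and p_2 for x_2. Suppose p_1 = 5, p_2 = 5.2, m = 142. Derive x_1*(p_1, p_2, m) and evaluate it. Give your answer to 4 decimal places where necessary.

Perfect substitutes: compare marginal utility per dollar. 7/p_1 vs 5/p_2 → 1.4 vs 0.9615.
x_1 gives more utility per dollar, so spend all income on x_1: x_1* = m/p_1, x_2* = 0.
Numerically: x_1* = 28.4, x_2* = 0.

x_1* = 28.4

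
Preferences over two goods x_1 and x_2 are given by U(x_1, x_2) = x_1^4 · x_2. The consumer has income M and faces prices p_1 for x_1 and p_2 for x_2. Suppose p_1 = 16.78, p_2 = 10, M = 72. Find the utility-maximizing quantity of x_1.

x_1* = 3.4327

Tangency: MRS = 4·x_2/x_1 = p_1/p_2.
Rearranging, p_2·x_2 = (1/4)·p_1·x_1. Substituting into the budget gives p_1·x_1·(1 + (1/4)) = M.
Demand: x_1*(p_1,p_2,M) = 0.8·M/p_1 and x_2* = 0.2·M/p_2.
At p_1=16.78, p_2=10, M=72: x_1* = 0.8·72/16.78 = 3.4327.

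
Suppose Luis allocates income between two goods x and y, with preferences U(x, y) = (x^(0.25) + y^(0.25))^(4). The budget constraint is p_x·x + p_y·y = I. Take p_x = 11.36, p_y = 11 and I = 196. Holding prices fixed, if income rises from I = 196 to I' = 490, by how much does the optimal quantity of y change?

MRS = MU_x/MU_y = (y/x)^(0.75). Set equal to p_x/p_y.
Hence y/x = (p_x/p_y)^(1/(0.75)), i.e. raised to the 4/3 power.
With the ratio pinned down, the budget gives x* = I/(p_x + p_y·(y/x)) and y* = (y/x)·x*.
Numerically y/x = 1.043873, so x* = 196/(11.36 + 11·1.043873) = 8.5805 and y* = 1.043873·8.5805 = 8.9569.
At I' = 490: y* = 22.3923. Change: 22.3923 − 8.9569 = 13.4354.

Δy* = 13.4354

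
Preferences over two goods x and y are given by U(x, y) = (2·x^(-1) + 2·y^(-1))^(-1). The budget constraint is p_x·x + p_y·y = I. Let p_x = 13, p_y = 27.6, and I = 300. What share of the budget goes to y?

share on y = 0.593

MU_x ∝ 2·x^(-2), MU_y ∝ 2·y^(-2), so MRS = (y/x)^(2) = p_x/p_y.
Hence y/x = (p_x/p_y)^(1/(2)), i.e. raised to the 0.5 power.
Substitute y = (y/x)·x into the budget: x* = I/(p_x + p_y·(y/x)).
Numerically y/x = 0.686305, so x* = 300/(13 + 27.6·0.686305) = 9.392 and y* = 0.686305·9.392 = 6.4458.
Expenditure on y: 27.6·6.4458 = 177.9038; share = 0.593.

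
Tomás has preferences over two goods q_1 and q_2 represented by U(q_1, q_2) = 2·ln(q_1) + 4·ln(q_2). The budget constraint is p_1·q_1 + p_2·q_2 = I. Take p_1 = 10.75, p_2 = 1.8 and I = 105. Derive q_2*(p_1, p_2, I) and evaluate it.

q_2* = 38.8889

The MRS is (1/2)·q_2/q_1. Set MRS = p_1/p_2.
So 2·p_2·q_2 = 4·p_1·q_1; combined with the budget, a share 1/3 of income goes to q_1.
Demand: q_1*(p_1,p_2,I) = 1/3·I/p_1 and q_2* = 2/3·I/p_2.
At p_1=10.75, p_2=1.8, I=105: q_2* = 2/3·105/1.8 = 38.8889.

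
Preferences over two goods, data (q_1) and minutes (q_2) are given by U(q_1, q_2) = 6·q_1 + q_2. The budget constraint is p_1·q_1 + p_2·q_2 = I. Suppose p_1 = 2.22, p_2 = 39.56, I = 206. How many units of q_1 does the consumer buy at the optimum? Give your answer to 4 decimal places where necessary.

q_1* = 92.7928

Perfect substitutes: compare marginal utility per dollar. 6/p_1 vs 1/p_2 → 2.7027 vs 0.0253.
q_1 gives more utility per dollar, so spend all income on q_1: q_1* = I/p_1, q_2* = 0.
Numerically: q_1* = 92.7928, q_2* = 0.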